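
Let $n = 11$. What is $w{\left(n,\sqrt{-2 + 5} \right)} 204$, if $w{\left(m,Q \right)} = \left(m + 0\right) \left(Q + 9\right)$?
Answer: $20196 + 2244 \sqrt{3} \approx 24083.0$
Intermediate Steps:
$w{\left(m,Q \right)} = m \left(9 + Q\right)$
$w{\left(n,\sqrt{-2 + 5} \right)} 204 = 11 \left(9 + \sqrt{-2 + 5}\right) 204 = 11 \left(9 + \sqrt{3}\right) 204 = \left(99 + 11 \sqrt{3}\right) 204 = 20196 + 2244 \sqrt{3}$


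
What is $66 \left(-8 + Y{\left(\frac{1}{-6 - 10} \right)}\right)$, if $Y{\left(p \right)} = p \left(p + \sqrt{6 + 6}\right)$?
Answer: $- \frac{67551}{128} - \frac{33 \sqrt{3}}{4} \approx -542.03$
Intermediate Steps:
$Y{\left(p \right)} = p \left(p + 2 \sqrt{3}\right)$ ($Y{\left(p \right)} = p \left(p + \sqrt{12}\right) = p \left(p + 2 \sqrt{3}\right)$)
$66 \left(-8 + Y{\left(\frac{1}{-6 - 10} \right)}\right) = 66 \left(-8 + \frac{\frac{1}{-6 - 10} + 2 \sqrt{3}}{-6 - 10}\right) = 66 \left(-8 + \frac{\frac{1}{-16} + 2 \sqrt{3}}{-16}\right) = 66 \left(-8 - \frac{- \frac{1}{16} + 2 \sqrt{3}}{16}\right) = 66 \left(-8 + \left(\frac{1}{256} - \frac{\sqrt{3}}{8}\right)\right) = 66 \left(- \frac{2047}{256} - \frac{\sqrt{3}}{8}\right) = - \frac{67551}{128} - \frac{33 \sqrt{3}}{4}$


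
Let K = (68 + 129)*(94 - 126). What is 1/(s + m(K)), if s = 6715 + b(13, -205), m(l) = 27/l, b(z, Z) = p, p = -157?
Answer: 6304/41341605 ≈ 0.00015249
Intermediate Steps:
b(z, Z) = -157
K = -6304 (K = 197*(-32) = -6304)
s = 6558 (s = 6715 - 157 = 6558)
1/(s + m(K)) = 1/(6558 + 27/(-6304)) = 1/(6558 + 27*(-1/6304)) = 1/(6558 - 27/6304) = 1/(41341605/6304) = 6304/41341605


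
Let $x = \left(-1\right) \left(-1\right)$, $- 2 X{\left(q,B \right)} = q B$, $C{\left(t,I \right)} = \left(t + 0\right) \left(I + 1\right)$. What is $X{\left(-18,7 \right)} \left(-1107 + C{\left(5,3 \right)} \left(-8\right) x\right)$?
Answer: $-79821$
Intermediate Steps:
$C{\left(t,I \right)} = t \left(1 + I\right)$
$X{\left(q,B \right)} = - \frac{B q}{2}$ ($X{\left(q,B \right)} = - \frac{q B}{2} = - \frac{B q}{2}$)
$x = 1$
$X{\left(-18,7 \right)} \left(-1107 + C{\left(5,3 \right)} \left(-8\right) x\right) = \left(- \frac{1}{2}\right) 7 \left(-18\right) \left(-1107 + 5 \left(1 + 3\right) \left(-8\right) 1\right) = 63 \left(-1107 + 5 \cdot 4 \left(-8\right) 1\right) = 63 \left(-1107 + 20 \left(-8\right) 1\right) = 63 \left(-1107 - 160\right) = 63 \left(-1267\right) = -79821$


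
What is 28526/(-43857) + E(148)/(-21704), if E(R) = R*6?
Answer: -82259165/118984041 ≈ -0.69135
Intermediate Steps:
E(R) = 6*R
28526/(-43857) + E(148)/(-21704) = 28526/(-43857) + (6*148)/(-21704) = 28526*(-1/43857) + 888*(-1/21704) = -28526/43857 - 111/2713 = -82259165/118984041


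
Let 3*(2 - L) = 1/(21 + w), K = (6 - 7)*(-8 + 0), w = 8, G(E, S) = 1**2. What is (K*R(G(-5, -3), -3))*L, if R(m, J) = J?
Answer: -1384/29 ≈ -47.724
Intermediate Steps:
G(E, S) = 1
K = 8 (K = -1*(-8) = 8)
L = 173/87 (L = 2 - 1/(3*(21 + 8)) = 2 - 1/3/29 = 2 - 1/3*1/29 = 2 - 1/87 = 173/87 ≈ 1.9885)
(K*R(G(-5, -3), -3))*L = (8*(-3))*(173/87) = -24*173/87 = -1384/29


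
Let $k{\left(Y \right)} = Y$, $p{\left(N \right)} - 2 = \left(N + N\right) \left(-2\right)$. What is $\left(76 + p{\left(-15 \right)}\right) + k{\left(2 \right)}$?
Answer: $140$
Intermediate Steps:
$p{\left(N \right)} = 2 - 4 N$ ($p{\left(N \right)} = 2 + \left(N + N\right) \left(-2\right) = 2 + 2 N \left(-2\right) = 2 - 4 N$)
$\left(76 + p{\left(-15 \right)}\right) + k{\left(2 \right)} = \left(76 + \left(2 - -60\right)\right) + 2 = \left(76 + \left(2 + 60\right)\right) + 2 = \left(76 + 62\right) + 2 = 138 + 2 = 140$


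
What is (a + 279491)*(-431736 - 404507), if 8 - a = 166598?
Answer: -94412670943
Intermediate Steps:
a = -166590 (a = 8 - 1*166598 = 8 - 166598 = -166590)
(a + 279491)*(-431736 - 404507) = (-166590 + 279491)*(-431736 - 404507) = 112901*(-836243) = -94412670943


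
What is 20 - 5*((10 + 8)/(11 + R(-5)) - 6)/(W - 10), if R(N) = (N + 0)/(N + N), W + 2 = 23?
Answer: 5570/253 ≈ 22.016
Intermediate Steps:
W = 21 (W = -2 + 23 = 21)
R(N) = ½ (R(N) = N/((2*N)) = N*(1/(2*N)) = ½)
20 - 5*((10 + 8)/(11 + R(-5)) - 6)/(W - 10) = 20 - 5*((10 + 8)/(11 + ½) - 6)/(21 - 10) = 20 - 5*(18/(23/2) - 6)/11 = 20 - 5*(18*(2/23) - 6)/11 = 20 - 5*(36/23 - 6)/11 = 20 - (-510)/(23*11) = 20 - 5*(-102/253) = 20 + 510/253 = 5570/253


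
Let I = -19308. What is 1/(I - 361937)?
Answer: -1/381245 ≈ -2.6230e-6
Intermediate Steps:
1/(I - 361937) = 1/(-19308 - 361937) = 1/(-381245) = -1/381245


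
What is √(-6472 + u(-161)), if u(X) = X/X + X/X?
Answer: I*√6470 ≈ 80.436*I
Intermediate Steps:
u(X) = 2 (u(X) = 1 + 1 = 2)
√(-6472 + u(-161)) = √(-6472 + 2) = √(-6470) = I*√6470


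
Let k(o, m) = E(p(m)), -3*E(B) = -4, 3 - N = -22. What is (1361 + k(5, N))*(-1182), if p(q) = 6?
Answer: -1610278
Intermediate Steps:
N = 25 (N = 3 - 1*(-22) = 3 + 22 = 25)
E(B) = 4/3 (E(B) = -⅓*(-4) = 4/3)
k(o, m) = 4/3
(1361 + k(5, N))*(-1182) = (1361 + 4/3)*(-1182) = (4087/3)*(-1182) = -1610278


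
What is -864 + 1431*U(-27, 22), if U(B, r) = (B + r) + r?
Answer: 23463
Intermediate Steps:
U(B, r) = B + 2*r
-864 + 1431*U(-27, 22) = -864 + 1431*(-27 + 2*22) = -864 + 1431*(-27 + 44) = -864 + 1431*17 = -864 + 24327 = 23463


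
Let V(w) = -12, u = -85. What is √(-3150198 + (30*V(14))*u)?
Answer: 3*I*√346622 ≈ 1766.2*I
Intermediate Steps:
√(-3150198 + (30*V(14))*u) = √(-3150198 + (30*(-12))*(-85)) = √(-3150198 - 360*(-85)) = √(-3150198 + 30600) = √(-3119598) = 3*I*√346622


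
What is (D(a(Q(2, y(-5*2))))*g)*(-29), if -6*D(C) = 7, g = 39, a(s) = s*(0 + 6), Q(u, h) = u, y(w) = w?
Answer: 2639/2 ≈ 1319.5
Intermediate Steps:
a(s) = 6*s (a(s) = s*6 = 6*s)
D(C) = -7/6 (D(C) = -⅙*7 = -7/6)
(D(a(Q(2, y(-5*2))))*g)*(-29) = -7/6*39*(-29) = -91/2*(-29) = 2639/2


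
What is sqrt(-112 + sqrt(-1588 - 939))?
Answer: sqrt(-112 + 19*I*sqrt(7)) ≈ 2.3199 + 10.834*I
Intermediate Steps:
sqrt(-112 + sqrt(-1588 - 939)) = sqrt(-112 + sqrt(-2527)) = sqrt(-112 + 19*I*sqrt(7))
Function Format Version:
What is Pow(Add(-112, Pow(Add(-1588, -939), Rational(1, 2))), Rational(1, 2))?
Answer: Pow(Add(-112, Mul(19, I, Pow(7, Rational(1, 2)))), Rational(1, 2)) ≈ Add(2.3199, Mul(10.834, I))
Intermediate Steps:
Pow(Add(-112, Pow(Add(-1588, -939), Rational(1, 2))), Rational(1, 2)) = Pow(Add(-112, Pow(-2527, Rational(1, 2))), Rational(1, 2)) = Pow(Add(-112, Mul(19, I, Pow(7, Rational(1, 2)))), Rational(1, 2))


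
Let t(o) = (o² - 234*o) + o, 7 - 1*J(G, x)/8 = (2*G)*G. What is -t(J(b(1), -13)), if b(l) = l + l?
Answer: -1928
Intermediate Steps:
b(l) = 2*l
J(G, x) = 56 - 16*G² (J(G, x) = 56 - 8*2*G*G = 56 - 16*G²)
t(o) = o² - 233*o
-t(J(b(1), -13)) = -(56 - 16*(2*1)²)*(-233 + (56 - 16*(2*1)²)) = -(56 - 16*2²)*(-233 + (56 - 16*2²)) = -(56 - 16*4)*(-233 + (56 - 16*4)) = -(56 - 64)*(-233 + (56 - 64)) = -(-8)*(-233 - 8) = -(-8)*(-241) = -1*1928 = -1928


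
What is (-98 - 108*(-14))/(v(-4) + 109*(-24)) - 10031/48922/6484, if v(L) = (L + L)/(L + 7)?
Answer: -42052646111/77875115884 ≈ -0.54000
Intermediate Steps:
v(L) = 2*L/(7 + L) (v(L) = (2*L)/(7 + L) = 2*L/(7 + L))
(-98 - 108*(-14))/(v(-4) + 109*(-24)) - 10031/48922/6484 = (-98 - 108*(-14))/(2*(-4)/(7 - 4) + 109*(-24)) - 10031/48922/6484 = (-98 + 1512)/(2*(-4)/3 - 2616) - 10031*1/48922*(1/6484) = 1414/(2*(-4)*(⅓) - 2616) - 10031/48922*1/6484 = 1414/(-8/3 - 2616) - 10031/317210248 = 1414/(-7856/3) - 10031/317210248 = 1414*(-3/7856) - 10031/317210248 = -2121/3928 - 10031/317210248 = -42052646111/77875115884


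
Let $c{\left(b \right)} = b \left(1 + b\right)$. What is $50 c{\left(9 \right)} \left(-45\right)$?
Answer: $-202500$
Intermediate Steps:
$50 c{\left(9 \right)} \left(-45\right) = 50 \cdot 9 \left(1 + 9\right) \left(-45\right) = 50 \cdot 9 \cdot 10 \left(-45\right) = 50 \cdot 90 \left(-45\right) = 4500 \left(-45\right) = -202500$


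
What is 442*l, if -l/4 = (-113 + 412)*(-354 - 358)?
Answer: 376385984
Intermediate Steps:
l = 851552 (l = -4*(-113 + 412)*(-354 - 358) = -1196*(-712) = -4*(-212888) = 851552)
442*l = 442*851552 = 376385984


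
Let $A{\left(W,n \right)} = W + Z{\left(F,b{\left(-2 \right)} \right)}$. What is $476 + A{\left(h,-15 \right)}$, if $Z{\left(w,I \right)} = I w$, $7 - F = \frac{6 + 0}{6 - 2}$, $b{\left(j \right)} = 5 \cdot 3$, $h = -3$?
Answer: $\frac{1111}{2} \approx 555.5$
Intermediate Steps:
$b{\left(j \right)} = 15$
$F = \frac{11}{2}$ ($F = 7 - \frac{6 + 0}{6 - 2} = 7 - \frac{6}{4} = 7 - 6 \cdot \frac{1}{4} = 7 - \frac{3}{2} = \frac{11}{2} \approx 5.5$)
$A{\left(W,n \right)} = \frac{165}{2} + W$ ($A{\left(W,n \right)} = W + 15 \cdot \frac{11}{2} = W + \frac{165}{2} = \frac{165}{2} + W$)
$476 + A{\left(h,-15 \right)} = 476 + \left(\frac{165}{2} - 3\right) = 476 + \frac{159}{2} = \frac{1111}{2}$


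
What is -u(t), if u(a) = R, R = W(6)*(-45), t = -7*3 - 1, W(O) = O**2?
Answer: 1620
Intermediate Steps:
t = -22 (t = -21 - 1 = -22)
R = -1620 (R = 6**2*(-45) = 36*(-45) = -1620)
u(a) = -1620
-u(t) = -1*(-1620) = 1620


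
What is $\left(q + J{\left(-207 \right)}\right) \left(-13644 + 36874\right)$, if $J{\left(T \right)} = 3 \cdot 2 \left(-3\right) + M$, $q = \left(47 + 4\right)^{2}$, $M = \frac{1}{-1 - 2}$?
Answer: $\frac{179986040}{3} \approx 5.9995 \cdot 10^{7}$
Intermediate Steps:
$M = - \frac{1}{3}$ ($M = \frac{1}{-3} = - \frac{1}{3} \approx -0.33333$)
$q = 2601$ ($q = 51^{2} = 2601$)
$J{\left(T \right)} = - \frac{55}{3}$ ($J{\left(T \right)} = 3 \cdot 2 \left(-3\right) - \frac{1}{3} = 3 \left(-6\right) - \frac{1}{3} = -18 - \frac{1}{3} = - \frac{55}{3}$)
$\left(q + J{\left(-207 \right)}\right) \left(-13644 + 36874\right) = \left(2601 - \frac{55}{3}\right) \left(-13644 + 36874\right) = \frac{7748}{3} \cdot 23230 = \frac{179986040}{3}$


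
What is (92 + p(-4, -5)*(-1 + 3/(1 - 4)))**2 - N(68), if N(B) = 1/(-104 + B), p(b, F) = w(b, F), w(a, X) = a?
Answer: 360001/36 ≈ 10000.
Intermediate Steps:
p(b, F) = b
(92 + p(-4, -5)*(-1 + 3/(1 - 4)))**2 - N(68) = (92 - 4*(-1 + 3/(1 - 4)))**2 - 1/(-104 + 68) = (92 - 4*(-1 + 3/(-3)))**2 - 1/(-36) = (92 - 4*(-1 - 1/3*3))**2 - 1*(-1/36) = (92 - 4*(-1 - 1))**2 + 1/36 = (92 - 4*(-2))**2 + 1/36 = (92 + 8)**2 + 1/36 = 100**2 + 1/36 = 10000 + 1/36 = 360001/36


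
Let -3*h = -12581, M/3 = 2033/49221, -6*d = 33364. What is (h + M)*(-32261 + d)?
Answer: -7807245483730/49221 ≈ -1.5862e+8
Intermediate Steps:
d = -16682/3 (d = -⅙*33364 = -16682/3 ≈ -5560.7)
M = 2033/16407 (M = 3*(2033/49221) = 2033/16407 ≈ 0.12391)
h = 12581/3 (h = -⅓*(-12581) = 12581/3 ≈ 4193.7)
(h + M)*(-32261 + d) = (12581/3 + 2033/16407)*(-32261 - 16682/3) = (68807522/16407)*(-113465/3) = -7807245483730/49221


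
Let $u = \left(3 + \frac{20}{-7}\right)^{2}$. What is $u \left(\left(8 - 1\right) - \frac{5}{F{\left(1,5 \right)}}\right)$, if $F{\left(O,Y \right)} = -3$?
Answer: $\frac{26}{147} \approx 0.17687$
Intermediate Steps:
$u = \frac{1}{49}$ ($u = \left(3 + 20 \left(- \frac{1}{7}\right)\right)^{2} = \left(3 - \frac{20}{7}\right)^{2} = \left(\frac{1}{7}\right)^{2} = \frac{1}{49} \approx 0.020408$)
$u \left(\left(8 - 1\right) - \frac{5}{F{\left(1,5 \right)}}\right) = \frac{\left(8 - 1\right) + \left(- \frac{5}{-3} + \frac{0}{-2}\right)}{49} = \frac{7 + \left(\left(-5\right) \left(- \frac{1}{3}\right) + 0 \left(- \frac{1}{2}\right)\right)}{49} = \frac{7 + \left(\frac{5}{3} + 0\right)}{49} = \frac{7 + \frac{5}{3}}{49} = \frac{1}{49} \cdot \frac{26}{3} = \frac{26}{147}$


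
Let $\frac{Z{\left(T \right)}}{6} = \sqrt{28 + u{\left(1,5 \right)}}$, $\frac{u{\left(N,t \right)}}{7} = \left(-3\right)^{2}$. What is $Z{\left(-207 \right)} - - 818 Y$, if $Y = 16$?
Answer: $13088 + 6 \sqrt{91} \approx 13145.0$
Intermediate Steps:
$u{\left(N,t \right)} = 63$ ($u{\left(N,t \right)} = 7 \left(-3\right)^{2} = 7 \cdot 9 = 63$)
$Z{\left(T \right)} = 6 \sqrt{91}$ ($Z{\left(T \right)} = 6 \sqrt{28 + 63} = 6 \sqrt{91}$)
$Z{\left(-207 \right)} - - 818 Y = 6 \sqrt{91} - \left(-818\right) 16 = 6 \sqrt{91} - -13088 = 6 \sqrt{91} + 13088 = 13088 + 6 \sqrt{91}$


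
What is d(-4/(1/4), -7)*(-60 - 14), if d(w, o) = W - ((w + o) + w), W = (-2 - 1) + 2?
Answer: -2812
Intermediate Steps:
W = -1 (W = -3 + 2 = -1)
d(w, o) = -1 - o - 2*w (d(w, o) = -1 - ((w + o) + w) = -1 - ((o + w) + w) = -1 - (o + 2*w) = -1 + (-o - 2*w) = -1 - o - 2*w)
d(-4/(1/4), -7)*(-60 - 14) = (-1 - 1*(-7) - (-8)/(1/4))*(-60 - 14) = (-1 + 7 - (-8)/¼)*(-74) = (-1 + 7 - (-8)*4)*(-74) = (-1 + 7 - 2*(-16))*(-74) = (-1 + 7 + 32)*(-74) = 38*(-74) = -2812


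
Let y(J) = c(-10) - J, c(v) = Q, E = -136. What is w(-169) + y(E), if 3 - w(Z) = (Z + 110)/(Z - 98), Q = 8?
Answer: 39190/267 ≈ 146.78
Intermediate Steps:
c(v) = 8
w(Z) = 3 - (110 + Z)/(-98 + Z) (w(Z) = 3 - (Z + 110)/(Z - 98) = 3 - (110 + Z)/(-98 + Z))
y(J) = 8 - J
w(-169) + y(E) = 2*(-202 - 169)/(-98 - 169) + (8 - 1*(-136)) = 2*(-371)/(-267) + (8 + 136) = 2*(-1/267)*(-371) + 144 = 742/267 + 144 = 39190/267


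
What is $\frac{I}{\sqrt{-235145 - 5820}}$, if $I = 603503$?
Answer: $- \frac{603503 i \sqrt{240965}}{240965} \approx - 1229.4 i$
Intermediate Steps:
$\frac{I}{\sqrt{-235145 - 5820}} = \frac{603503}{\sqrt{-235145 - 5820}} = \frac{603503}{\sqrt{-240965}} = \frac{603503}{i \sqrt{240965}} = 603503 \left(- \frac{i \sqrt{240965}}{240965}\right) = - \frac{603503 i \sqrt{240965}}{240965}$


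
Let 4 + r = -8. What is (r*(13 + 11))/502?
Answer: -144/251 ≈ -0.57370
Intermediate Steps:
r = -12 (r = -4 - 8 = -12)
(r*(13 + 11))/502 = -12*(13 + 11)/502 = -12*24*(1/502) = -288*1/502 = -144/251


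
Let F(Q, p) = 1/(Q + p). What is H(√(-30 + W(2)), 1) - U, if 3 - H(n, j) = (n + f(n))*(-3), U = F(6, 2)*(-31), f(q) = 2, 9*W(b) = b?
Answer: 103/8 + 2*I*√67 ≈ 12.875 + 16.371*I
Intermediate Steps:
W(b) = b/9
U = -31/8 (U = -31/(6 + 2) = -31/8 ≈ -3.8750)
H(n, j) = 9 + 3*n (H(n, j) = 3 - (n + 2)*(-3) = 3 - (2 + n)*(-3) = 3 - (-6 - 3*n) = 3 + (6 + 3*n) = 9 + 3*n)
H(√(-30 + W(2)), 1) - U = (9 + 3*√(-30 + (⅑)*2)) - 1*(-31/8) = (9 + 3*√(-30 + 2/9)) + 31/8 = (9 + 3*√(-268/9)) + 31/8 = (9 + 3*(2*I*√67/3)) + 31/8 = (9 + 2*I*√67) + 31/8 = 103/8 + 2*I*√67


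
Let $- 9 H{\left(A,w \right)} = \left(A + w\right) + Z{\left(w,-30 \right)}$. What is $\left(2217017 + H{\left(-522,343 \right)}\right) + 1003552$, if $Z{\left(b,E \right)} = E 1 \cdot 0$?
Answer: $\frac{28985300}{9} \approx 3.2206 \cdot 10^{6}$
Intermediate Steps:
$Z{\left(b,E \right)} = 0$ ($Z{\left(b,E \right)} = E 0 = 0$)
$H{\left(A,w \right)} = - \frac{A}{9} - \frac{w}{9}$ ($H{\left(A,w \right)} = - \frac{\left(A + w\right) + 0}{9} = - \frac{A + w}{9} = - \frac{A}{9} - \frac{w}{9}$)
$\left(2217017 + H{\left(-522,343 \right)}\right) + 1003552 = \left(2217017 - - \frac{179}{9}\right) + 1003552 = \left(2217017 + \left(58 - \frac{343}{9}\right)\right) + 1003552 = \left(2217017 + \frac{179}{9}\right) + 1003552 = \frac{19953332}{9} + 1003552 = \frac{28985300}{9}$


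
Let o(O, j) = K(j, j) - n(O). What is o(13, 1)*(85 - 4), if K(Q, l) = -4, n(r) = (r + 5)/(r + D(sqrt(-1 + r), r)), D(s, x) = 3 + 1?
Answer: -6966/17 ≈ -409.76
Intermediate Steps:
D(s, x) = 4
n(r) = (5 + r)/(4 + r) (n(r) = (r + 5)/(r + 4) = (5 + r)/(4 + r))
o(O, j) = -4 - (5 + O)/(4 + O)
o(13, 1)*(85 - 4) = ((-21 - 5*13)/(4 + 13))*(85 - 4) = ((-21 - 65)/17)*81 = ((1/17)*(-86))*81 = -86/17*81 = -6966/17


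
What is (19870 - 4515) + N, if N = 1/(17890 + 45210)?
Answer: 968900501/63100 ≈ 15355.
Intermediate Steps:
N = 1/63100 ≈ 1.5848e-5
(19870 - 4515) + N = (19870 - 4515) + 1/63100 = 15355 + 1/63100 = 968900501/63100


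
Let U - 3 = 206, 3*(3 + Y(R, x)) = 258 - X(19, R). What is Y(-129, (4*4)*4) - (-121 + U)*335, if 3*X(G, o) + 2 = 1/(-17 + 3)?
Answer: -3703993/126 ≈ -29397.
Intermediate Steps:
X(G, o) = -29/42 (X(G, o) = -⅔ + 1/(3*(-17 + 3)) = -⅔ + (⅓)/(-14) = -⅔ + (⅓)*(-1/14) = -⅔ - 1/42 = -29/42)
Y(R, x) = 10487/126 (Y(R, x) = -3 + (258 - 1*(-29/42))/3 = -3 + (258 + 29/42)/3 = -3 + (⅓)*(10865/42) = -3 + 10865/126 = 10487/126)
U = 209 (U = 3 + 206 = 209)
Y(-129, (4*4)*4) - (-121 + U)*335 = 10487/126 - (-121 + 209)*335 = 10487/126 - 88*335 = 10487/126 - 1*29480 = 10487/126 - 29480 = -3703993/126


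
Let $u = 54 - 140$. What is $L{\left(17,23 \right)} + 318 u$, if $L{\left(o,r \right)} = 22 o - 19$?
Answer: $-26993$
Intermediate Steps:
$u = -86$
$L{\left(o,r \right)} = -19 + 22 o$
$L{\left(17,23 \right)} + 318 u = \left(-19 + 22 \cdot 17\right) + 318 \left(-86\right) = \left(-19 + 374\right) - 27348 = 355 - 27348 = -26993$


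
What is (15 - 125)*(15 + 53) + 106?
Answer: -7374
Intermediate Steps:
(15 - 125)*(15 + 53) + 106 = -110*68 + 106 = -7480 + 106 = -7374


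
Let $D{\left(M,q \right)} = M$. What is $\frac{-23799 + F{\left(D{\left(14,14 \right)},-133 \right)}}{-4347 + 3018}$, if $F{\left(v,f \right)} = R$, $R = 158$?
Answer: $\frac{23641}{1329} \approx 17.789$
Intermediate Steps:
$F{\left(v,f \right)} = 158$
$\frac{-23799 + F{\left(D{\left(14,14 \right)},-133 \right)}}{-4347 + 3018} = \frac{-23799 + 158}{-4347 + 3018} = - \frac{23641}{-1329} = \left(-23641\right) \left(- \frac{1}{1329}\right) = \frac{23641}{1329}$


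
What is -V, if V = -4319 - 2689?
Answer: 7008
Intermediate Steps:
V = -7008
-V = -1*(-7008) = 7008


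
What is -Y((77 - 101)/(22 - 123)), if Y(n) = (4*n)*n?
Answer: -2304/10201 ≈ -0.22586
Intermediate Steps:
Y(n) = 4*n²
-Y((77 - 101)/(22 - 123)) = -4*((77 - 101)/(22 - 123))² = -4*(-24/(-101))² = -4*(-24*(-1/101))² = -4*(24/101)² = -4*576/10201 = -1*2304/10201 = -2304/10201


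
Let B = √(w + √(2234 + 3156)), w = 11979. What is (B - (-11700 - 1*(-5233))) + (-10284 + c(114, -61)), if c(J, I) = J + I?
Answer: -3764 + √(11979 + 7*√110) ≈ -3654.2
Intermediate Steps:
c(J, I) = I + J
B = √(11979 + 7*√110) (B = √(11979 + √(2234 + 3156)) = √(11979 + √5390) = √(11979 + 7*√110) ≈ 109.78)
(B - (-11700 - 1*(-5233))) + (-10284 + c(114, -61)) = (√(11979 + 7*√110) - (-11700 - 1*(-5233))) + (-10284 + (-61 + 114)) = (√(11979 + 7*√110) - (-11700 + 5233)) + (-10284 + 53) = (√(11979 + 7*√110) - 1*(-6467)) - 10231 = (√(11979 + 7*√110) + 6467) - 10231 = (6467 + √(11979 + 7*√110)) - 10231 = -3764 + √(11979 + 7*√110)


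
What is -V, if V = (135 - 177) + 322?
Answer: -280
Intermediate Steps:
V = 280 (V = -42 + 322 = 280)
-V = -1*280 = -280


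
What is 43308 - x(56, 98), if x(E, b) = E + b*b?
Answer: 33648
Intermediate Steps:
x(E, b) = E + b**2
43308 - x(56, 98) = 43308 - (56 + 98**2) = 43308 - (56 + 9604) = 43308 - 1*9660 = 43308 - 9660 = 33648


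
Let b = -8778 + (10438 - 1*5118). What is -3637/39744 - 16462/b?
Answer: 320844491/68717376 ≈ 4.6690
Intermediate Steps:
b = -3458 (b = -8778 + (10438 - 5118) = -8778 + 5320 = -3458)
-3637/39744 - 16462/b = -3637/39744 - 16462/(-3458) = -3637*1/39744 - 16462*(-1/3458) = -3637/39744 + 8231/1729 = 320844491/68717376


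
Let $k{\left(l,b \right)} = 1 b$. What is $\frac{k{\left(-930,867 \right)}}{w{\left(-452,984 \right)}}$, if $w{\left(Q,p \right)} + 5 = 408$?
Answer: $\frac{867}{403} \approx 2.1514$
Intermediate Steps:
$k{\left(l,b \right)} = b$
$w{\left(Q,p \right)} = 403$ ($w{\left(Q,p \right)} = -5 + 408 = 403$)
$\frac{k{\left(-930,867 \right)}}{w{\left(-452,984 \right)}} = \frac{867}{403}$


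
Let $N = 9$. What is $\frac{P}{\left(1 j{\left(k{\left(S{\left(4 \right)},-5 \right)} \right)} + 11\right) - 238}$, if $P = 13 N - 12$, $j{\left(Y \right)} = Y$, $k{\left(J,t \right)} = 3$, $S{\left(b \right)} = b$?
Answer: $- \frac{15}{32} \approx -0.46875$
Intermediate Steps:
$P = 105$ ($P = 13 \cdot 9 - 12 = 117 - 12 = 105$)
$\frac{P}{\left(1 j{\left(k{\left(S{\left(4 \right)},-5 \right)} \right)} + 11\right) - 238} = \frac{105}{\left(1 \cdot 3 + 11\right) - 238} = \frac{105}{\left(3 + 11\right) - 238} = \frac{105}{14 - 238} = \frac{105}{-224} = 105 \left(- \frac{1}{224}\right) = - \frac{15}{32}$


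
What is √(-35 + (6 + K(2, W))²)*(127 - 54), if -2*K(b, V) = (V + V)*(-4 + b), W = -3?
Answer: 73*I*√35 ≈ 431.87*I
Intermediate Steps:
K(b, V) = -V*(-4 + b) (K(b, V) = -(V + V)*(-4 + b)/2 = -2*V*(-4 + b)/2 = -V*(-4 + b))
√(-35 + (6 + K(2, W))²)*(127 - 54) = √(-35 + (6 - 3*(4 - 1*2))²)*(127 - 54) = √(-35 + (6 - 3*(4 - 2))²)*73 = √(-35 + (6 - 3*2)²)*73 = √(-35 + (6 - 6)²)*73 = √(-35 + 0²)*73 = √(-35 + 0)*73 = √(-35)*73 = (I*√35)*73 = 73*I*√35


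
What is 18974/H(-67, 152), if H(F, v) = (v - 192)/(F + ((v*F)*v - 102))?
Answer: 14687175719/20 ≈ 7.3436e+8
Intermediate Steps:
H(F, v) = (-192 + v)/(-102 + F + F*v**2) (H(F, v) = (-192 + v)/(F + ((F*v)*v - 102)) = (-192 + v)/(F + (F*v**2 - 102)) = (-192 + v)/(F + (-102 + F*v**2)) = (-192 + v)/(-102 + F + F*v**2))
18974/H(-67, 152) = 18974/(((-192 + 152)/(-102 - 67 - 67*152**2))) = 18974/((-40/(-102 - 67 - 67*23104))) = 18974/((-40/(-102 - 67 - 1547968))) = 18974/((-40/(-1548137))) = 18974/((-1/1548137*(-40))) = 18974/(40/1548137) = 18974*(1548137/40) = 14687175719/20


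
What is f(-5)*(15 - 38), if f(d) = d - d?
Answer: 0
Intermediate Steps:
f(d) = 0
f(-5)*(15 - 38) = 0*(15 - 38) = 0*(-23) = 0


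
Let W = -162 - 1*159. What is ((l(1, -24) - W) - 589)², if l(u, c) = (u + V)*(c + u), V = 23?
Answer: 672400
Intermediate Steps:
W = -321 (W = -162 - 159 = -321)
l(u, c) = (23 + u)*(c + u) (l(u, c) = (u + 23)*(c + u) = (23 + u)*(c + u))
((l(1, -24) - W) - 589)² = (((1² + 23*(-24) + 23*1 - 24*1) - 1*(-321)) - 589)² = (((1 - 552 + 23 - 24) + 321) - 589)² = ((-552 + 321) - 589)² = (-231 - 589)² = (-820)² = 672400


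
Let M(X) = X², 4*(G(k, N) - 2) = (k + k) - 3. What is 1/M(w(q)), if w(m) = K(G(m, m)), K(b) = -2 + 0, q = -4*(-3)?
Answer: ¼ ≈ 0.25000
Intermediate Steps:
G(k, N) = 5/4 + k/2 (G(k, N) = 2 + ((k + k) - 3)/4 = 2 + (2*k - 3)/4 = 2 + (-3 + 2*k)/4 = 2 + (-¾ + k/2) = 5/4 + k/2)
q = 12
K(b) = -2
w(m) = -2
1/M(w(q)) = 1/((-2)²) = 1/4 = ¼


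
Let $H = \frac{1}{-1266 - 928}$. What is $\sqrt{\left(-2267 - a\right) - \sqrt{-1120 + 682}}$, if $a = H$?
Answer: $\frac{\sqrt{-10912510618 - 4813636 i \sqrt{438}}}{2194} \approx 0.21977 - 47.614 i$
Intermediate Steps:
$H = - \frac{1}{2194}$ ($H = \frac{1}{-2194} = - \frac{1}{2194} \approx -0.00045579$)
$a = - \frac{1}{2194} \approx -0.00045579$
$\sqrt{\left(-2267 - a\right) - \sqrt{-1120 + 682}} = \sqrt{\left(-2267 - - \frac{1}{2194}\right) - \sqrt{-1120 + 682}} = \sqrt{\left(-2267 + \frac{1}{2194}\right) - \sqrt{-438}} = \sqrt{- \frac{4973797}{2194} - i \sqrt{438}}$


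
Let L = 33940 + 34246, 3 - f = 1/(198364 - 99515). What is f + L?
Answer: 6740414460/98849 ≈ 68189.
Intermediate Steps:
f = 296546/98849 (f = 3 - 1/(198364 - 99515) = 3 - 1/98849 = 296546/98849 ≈ 3.0000)
L = 68186
f + L = 296546/98849 + 68186 = 6740414460/98849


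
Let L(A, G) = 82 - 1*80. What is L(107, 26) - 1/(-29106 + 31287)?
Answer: 4361/2181 ≈ 1.9995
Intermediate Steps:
L(A, G) = 2 (L(A, G) = 82 - 80 = 2)
L(107, 26) - 1/(-29106 + 31287) = 2 - 1/(-29106 + 31287) = 2 - 1/2181 = 4361/2181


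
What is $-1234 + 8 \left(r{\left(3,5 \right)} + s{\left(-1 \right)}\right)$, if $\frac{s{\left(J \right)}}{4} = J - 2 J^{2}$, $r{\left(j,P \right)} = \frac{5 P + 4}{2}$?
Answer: $-1214$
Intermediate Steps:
$r{\left(j,P \right)} = 2 + \frac{5 P}{2}$ ($r{\left(j,P \right)} = \left(4 + 5 P\right) \frac{1}{2} = 2 + \frac{5 P}{2}$)
$s{\left(J \right)} = - 8 J^{2} + 4 J$ ($s{\left(J \right)} = 4 \left(J - 2 J^{2}\right) = - 8 J^{2} + 4 J$)
$-1234 + 8 \left(r{\left(3,5 \right)} + s{\left(-1 \right)}\right) = -1234 + 8 \left(\left(2 + \frac{5}{2} \cdot 5\right) + 4 \left(-1\right) \left(1 - -2\right)\right) = -1234 + 8 \left(\left(2 + \frac{25}{2}\right) + 4 \left(-1\right) \left(1 + 2\right)\right) = -1234 + 8 \left(\frac{29}{2} + 4 \left(-1\right) 3\right) = -1234 + 8 \left(\frac{29}{2} - 12\right) = -1234 + 8 \cdot \frac{5}{2} = -1234 + 20 = -1214$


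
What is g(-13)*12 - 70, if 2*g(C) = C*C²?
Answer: -13252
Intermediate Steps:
g(C) = C³/2 (g(C) = (C*C²)/2 = C³/2)
g(-13)*12 - 70 = ((½)*(-13)³)*12 - 70 = ((½)*(-2197))*12 - 70 = -2197/2*12 - 70 = -13182 - 70 = -13252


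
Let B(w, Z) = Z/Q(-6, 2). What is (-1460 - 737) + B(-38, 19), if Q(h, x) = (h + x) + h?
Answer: -21989/10 ≈ -2198.9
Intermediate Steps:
Q(h, x) = x + 2*h
B(w, Z) = -Z/10 (B(w, Z) = Z/(2 + 2*(-6)) = Z/(2 - 12) = Z/(-10) = Z*(-⅒) = -Z/10)
(-1460 - 737) + B(-38, 19) = (-1460 - 737) - ⅒*19 = -2197 - 19/10 = -21989/10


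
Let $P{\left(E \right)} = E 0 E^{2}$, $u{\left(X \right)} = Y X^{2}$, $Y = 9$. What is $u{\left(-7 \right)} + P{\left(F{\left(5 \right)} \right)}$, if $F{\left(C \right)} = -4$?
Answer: $441$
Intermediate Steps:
$u{\left(X \right)} = 9 X^{2}$
$P{\left(E \right)} = 0$ ($P{\left(E \right)} = 0 E^{2} = 0$)
$u{\left(-7 \right)} + P{\left(F{\left(5 \right)} \right)} = 9 \left(-7\right)^{2} + 0 = 9 \cdot 49 + 0 = 441 + 0 = 441$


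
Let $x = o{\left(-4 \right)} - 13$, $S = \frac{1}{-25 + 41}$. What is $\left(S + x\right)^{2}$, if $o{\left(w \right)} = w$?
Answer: $\frac{73441}{256} \approx 286.88$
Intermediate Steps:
$S = \frac{1}{16} \approx 0.0625$
$x = -17$ ($x = -4 - 13 = -17$)
$\left(S + x\right)^{2} = \left(\frac{1}{16} - 17\right)^{2} = \left(- \frac{271}{16}\right)^{2} = \frac{73441}{256}$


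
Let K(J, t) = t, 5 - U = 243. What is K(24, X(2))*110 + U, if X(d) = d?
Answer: -18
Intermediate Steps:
U = -238 (U = 5 - 1*243 = 5 - 243 = -238)
K(24, X(2))*110 + U = 2*110 - 238 = 220 - 238 = -18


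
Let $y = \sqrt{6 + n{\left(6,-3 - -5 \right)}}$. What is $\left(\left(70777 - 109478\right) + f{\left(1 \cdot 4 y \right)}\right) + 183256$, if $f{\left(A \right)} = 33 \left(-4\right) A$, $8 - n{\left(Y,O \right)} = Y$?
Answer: $144555 - 1056 \sqrt{2} \approx 1.4306 \cdot 10^{5}$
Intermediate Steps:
$n{\left(Y,O \right)} = 8 - Y$
$y = 2 \sqrt{2}$ ($y = \sqrt{6 + \left(8 - 6\right)} = \sqrt{6 + 2} = \sqrt{8} = 2 \sqrt{2} \approx 2.8284$)
$f{\left(A \right)} = - 132 A$
$\left(\left(70777 - 109478\right) + f{\left(1 \cdot 4 y \right)}\right) + 183256 = \left(\left(70777 - 109478\right) - 132 \cdot 1 \cdot 4 \cdot 2 \sqrt{2}\right) + 183256 = \left(\left(70777 - 109478\right) - 132 \cdot 4 \cdot 2 \sqrt{2}\right) + 183256 = \left(-38701 - 132 \cdot 8 \sqrt{2}\right) + 183256 = \left(-38701 - 1056 \sqrt{2}\right) + 183256 = 144555 - 1056 \sqrt{2}$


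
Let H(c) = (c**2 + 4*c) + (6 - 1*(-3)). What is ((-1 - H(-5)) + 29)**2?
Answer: 196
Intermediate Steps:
H(c) = 9 + c**2 + 4*c (H(c) = (c**2 + 4*c) + (6 + 3) = (c**2 + 4*c) + 9 = 9 + c**2 + 4*c)
((-1 - H(-5)) + 29)**2 = ((-1 - (9 + (-5)**2 + 4*(-5))) + 29)**2 = ((-1 - (9 + 25 - 20)) + 29)**2 = ((-1 - 1*14) + 29)**2 = ((-1 - 14) + 29)**2 = (-15 + 29)**2 = 14**2 = 196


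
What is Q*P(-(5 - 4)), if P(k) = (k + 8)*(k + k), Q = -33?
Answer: 462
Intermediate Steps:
P(k) = 2*k*(8 + k) (P(k) = (8 + k)*(2*k) = 2*k*(8 + k))
Q*P(-(5 - 4)) = -66*(-(5 - 4))*(8 - (5 - 4)) = -66*(-1*1)*(8 - 1*1) = -66*(-1)*(8 - 1) = -66*(-1)*7 = -33*(-14) = 462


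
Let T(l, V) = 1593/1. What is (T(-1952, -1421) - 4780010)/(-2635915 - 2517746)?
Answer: 4778417/5153661 ≈ 0.92719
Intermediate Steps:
T(l, V) = 1593 (T(l, V) = 1593*1 = 1593)
(T(-1952, -1421) - 4780010)/(-2635915 - 2517746) = (1593 - 4780010)/(-2635915 - 2517746) = -4778417/(-5153661) = -4778417*(-1/5153661) = 4778417/5153661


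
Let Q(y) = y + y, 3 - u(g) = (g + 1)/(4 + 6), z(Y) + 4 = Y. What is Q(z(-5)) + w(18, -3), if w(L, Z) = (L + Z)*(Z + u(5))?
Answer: -27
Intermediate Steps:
z(Y) = -4 + Y
u(g) = 29/10 - g/10 (u(g) = 3 - (g + 1)/(4 + 6) = 3 - (1 + g)/10 = 3 - (⅒ + g/10) = 3 + (-⅒ - g/10) = 29/10 - g/10)
Q(y) = 2*y
w(L, Z) = (12/5 + Z)*(L + Z) (w(L, Z) = (L + Z)*(Z + (29/10 - ⅒*5)) = (L + Z)*(Z + (29/10 - ½)) = (L + Z)*(Z + 12/5) = (L + Z)*(12/5 + Z) = (12/5 + Z)*(L + Z))
Q(z(-5)) + w(18, -3) = 2*(-4 - 5) + ((-3)² + (12/5)*18 + (12/5)*(-3) + 18*(-3)) = 2*(-9) + (9 + 216/5 - 36/5 - 54) = -18 - 9 = -27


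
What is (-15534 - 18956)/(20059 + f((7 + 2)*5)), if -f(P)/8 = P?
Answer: -34490/19699 ≈ -1.7509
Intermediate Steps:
f(P) = -8*P
(-15534 - 18956)/(20059 + f((7 + 2)*5)) = (-15534 - 18956)/(20059 - 8*(7 + 2)*5) = -34490/(20059 - 72*5) = -34490/(20059 - 8*45) = -34490/(20059 - 360) = -34490/19699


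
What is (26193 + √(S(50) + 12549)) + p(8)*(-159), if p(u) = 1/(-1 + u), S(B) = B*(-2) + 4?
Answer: 183192/7 + √12453 ≈ 26282.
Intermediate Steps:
S(B) = 4 - 2*B (S(B) = -2*B + 4 = 4 - 2*B)
(26193 + √(S(50) + 12549)) + p(8)*(-159) = (26193 + √((4 - 2*50) + 12549)) - 159/(-1 + 8) = (26193 + √((4 - 100) + 12549)) - 159/7 = (26193 + √(-96 + 12549)) + (⅐)*(-159) = (26193 + √12453) - 159/7 = 183192/7 + √12453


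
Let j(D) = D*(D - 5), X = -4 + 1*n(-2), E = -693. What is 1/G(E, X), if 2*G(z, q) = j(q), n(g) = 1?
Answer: 1/12 ≈ 0.083333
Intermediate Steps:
X = -3 (X = -4 + 1*1 = -4 + 1 = -3)
j(D) = D*(-5 + D)
G(z, q) = q*(-5 + q)/2 (G(z, q) = (q*(-5 + q))/2 = q*(-5 + q)/2)
1/G(E, X) = 1/((½)*(-3)*(-5 - 3)) = 1/((½)*(-3)*(-8)) = 1/12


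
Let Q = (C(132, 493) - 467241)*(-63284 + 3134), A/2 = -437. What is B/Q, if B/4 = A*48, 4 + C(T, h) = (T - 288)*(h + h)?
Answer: -27968/6226136525 ≈ -4.4920e-6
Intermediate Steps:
A = -874 (A = 2*(-437) = -874)
C(T, h) = -4 + 2*h*(-288 + T) (C(T, h) = -4 + (T - 288)*(h + h) = -4 + (-288 + T)*(2*h) = -4 + 2*h*(-288 + T))
Q = 37356819150 (Q = ((-4 - 576*493 + 2*132*493) - 467241)*(-63284 + 3134) = ((-4 - 283968 + 130152) - 467241)*(-60150) = (-153820 - 467241)*(-60150) = -621061*(-60150) = 37356819150)
B = -167808 (B = 4*(-874*48) = 4*(-41952) = -167808)
B/Q = -167808/37356819150 = -167808*1/37356819150 = -27968/6226136525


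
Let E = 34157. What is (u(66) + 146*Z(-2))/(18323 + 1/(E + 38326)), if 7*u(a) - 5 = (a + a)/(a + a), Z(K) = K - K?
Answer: 217449/4648371035 ≈ 4.6780e-5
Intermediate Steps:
Z(K) = 0
u(a) = 6/7 (u(a) = 5/7 + ((a + a)/(a + a))/7 = 5/7 + ((2*a)/((2*a)))/7 = 5/7 + ((2*a)*(1/(2*a)))/7 = 5/7 + (1/7)*1 = 5/7 + 1/7 = 6/7)
(u(66) + 146*Z(-2))/(18323 + 1/(E + 38326)) = (6/7 + 146*0)/(18323 + 1/(34157 + 38326)) = (6/7 + 0)/(18323 + 1/72483) = 6/(7*(18323 + 1/72483)) = 6/(7*(1328106010/72483)) = (6/7)*(72483/1328106010) = 217449/4648371035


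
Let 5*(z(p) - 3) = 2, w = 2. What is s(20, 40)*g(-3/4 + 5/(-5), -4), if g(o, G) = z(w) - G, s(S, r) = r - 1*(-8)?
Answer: 1776/5 ≈ 355.20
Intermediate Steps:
z(p) = 17/5 (z(p) = 3 + (⅕)*2 = 3 + ⅖ = 17/5)
s(S, r) = 8 + r (s(S, r) = r + 8 = 8 + r)
g(o, G) = 17/5 - G
s(20, 40)*g(-3/4 + 5/(-5), -4) = (8 + 40)*(17/5 - 1*(-4)) = 48*(17/5 + 4) = 48*(37/5) = 1776/5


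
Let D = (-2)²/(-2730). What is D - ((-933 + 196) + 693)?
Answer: 60058/1365 ≈ 43.999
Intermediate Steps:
D = -2/1365 (D = 4*(-1/2730) = -2/1365 ≈ -0.0014652)
D - ((-933 + 196) + 693) = -2/1365 - ((-933 + 196) + 693) = -2/1365 - (-737 + 693) = -2/1365 - 1*(-44) = -2/1365 + 44 = 60058/1365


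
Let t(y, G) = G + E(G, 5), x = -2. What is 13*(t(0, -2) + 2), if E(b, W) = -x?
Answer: 26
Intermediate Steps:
E(b, W) = 2 (E(b, W) = -1*(-2) = 2)
t(y, G) = 2 + G (t(y, G) = G + 2 = 2 + G)
13*(t(0, -2) + 2) = 13*((2 - 2) + 2) = 13*(0 + 2) = 13*2 = 26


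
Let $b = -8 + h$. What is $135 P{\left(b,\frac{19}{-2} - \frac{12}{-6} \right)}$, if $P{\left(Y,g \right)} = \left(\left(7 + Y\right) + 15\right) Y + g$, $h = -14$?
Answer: $- \frac{2025}{2} \approx -1012.5$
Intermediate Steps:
$b = -22$ ($b = -8 - 14 = -22$)
$P{\left(Y,g \right)} = g + Y \left(22 + Y\right)$ ($P{\left(Y,g \right)} = \left(22 + Y\right) Y + g = Y \left(22 + Y\right) + g = g + Y \left(22 + Y\right)$)
$135 P{\left(b,\frac{19}{-2} - \frac{12}{-6} \right)} = 135 \left(\left(\frac{19}{-2} - \frac{12}{-6}\right) + \left(-22\right)^{2} + 22 \left(-22\right)\right) = 135 \left(\left(19 \left(- \frac{1}{2}\right) - -2\right) + 484 - 484\right) = 135 \left(\left(- \frac{19}{2} + 2\right) + 484 - 484\right) = 135 \left(- \frac{15}{2} + 484 - 484\right) = 135 \left(- \frac{15}{2}\right) = - \frac{2025}{2}$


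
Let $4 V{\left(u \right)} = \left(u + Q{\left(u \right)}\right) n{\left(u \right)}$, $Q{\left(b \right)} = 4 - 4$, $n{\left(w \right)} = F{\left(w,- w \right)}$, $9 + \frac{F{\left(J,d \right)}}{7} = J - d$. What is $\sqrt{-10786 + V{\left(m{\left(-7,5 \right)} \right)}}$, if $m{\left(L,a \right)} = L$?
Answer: $\frac{i \sqrt{42017}}{2} \approx 102.49 i$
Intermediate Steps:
$F{\left(J,d \right)} = -63 - 7 d + 7 J$ ($F{\left(J,d \right)} = -63 + 7 \left(J - d\right) = -63 + \left(- 7 d + 7 J\right) = -63 - 7 d + 7 J$)
$n{\left(w \right)} = -63 + 14 w$ ($n{\left(w \right)} = -63 - 7 \left(- w\right) + 7 w = -63 + 7 w + 7 w = -63 + 14 w$)
$Q{\left(b \right)} = 0$ ($Q{\left(b \right)} = 4 - 4 = 0$)
$V{\left(u \right)} = \frac{u \left(-63 + 14 u\right)}{4}$ ($V{\left(u \right)} = \frac{\left(u + 0\right) \left(-63 + 14 u\right)}{4} = \frac{u \left(-63 + 14 u\right)}{4}$)
$\sqrt{-10786 + V{\left(m{\left(-7,5 \right)} \right)}} = \sqrt{-10786 + \frac{7}{4} \left(-7\right) \left(-9 + 2 \left(-7\right)\right)} = \sqrt{-10786 + \frac{7}{4} \left(-7\right) \left(-9 - 14\right)} = \sqrt{-10786 + \frac{7}{4} \left(-7\right) \left(-23\right)} = \sqrt{-10786 + \frac{1127}{4}} = \sqrt{- \frac{42017}{4}} = \frac{i \sqrt{42017}}{2}$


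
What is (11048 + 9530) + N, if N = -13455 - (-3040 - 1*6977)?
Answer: 17140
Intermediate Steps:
N = -3438 (N = -13455 - (-3040 - 6977) = -13455 - 1*(-10017) = -13455 + 10017 = -3438)
(11048 + 9530) + N = (11048 + 9530) - 3438 = 20578 - 3438 = 17140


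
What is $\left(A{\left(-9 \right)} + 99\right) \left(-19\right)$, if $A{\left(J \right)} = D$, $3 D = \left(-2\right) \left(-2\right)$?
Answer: $- \frac{5719}{3} \approx -1906.3$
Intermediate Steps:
$D = \frac{4}{3}$ ($D = \frac{\left(-2\right) \left(-2\right)}{3} = \frac{1}{3} \cdot 4 = \frac{4}{3} \approx 1.3333$)
$A{\left(J \right)} = \frac{4}{3}$
$\left(A{\left(-9 \right)} + 99\right) \left(-19\right) = \left(\frac{4}{3} + 99\right) \left(-19\right) = \frac{301}{3} \left(-19\right) = - \frac{5719}{3}$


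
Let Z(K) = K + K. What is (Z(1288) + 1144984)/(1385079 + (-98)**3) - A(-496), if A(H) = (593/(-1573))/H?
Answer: 895072267489/346324188496 ≈ 2.5845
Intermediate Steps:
Z(K) = 2*K
A(H) = -593/(1573*H) (A(H) = (593*(-1/1573))/H = -593/(1573*H))
(Z(1288) + 1144984)/(1385079 + (-98)**3) - A(-496) = (2*1288 + 1144984)/(1385079 + (-98)**3) - (-593)/(1573*(-496)) = (2576 + 1144984)/(1385079 - 941192) - (-593)*(-1)/(1573*496) = 1147560/443887 - 1*593/780208 = 1147560*(1/443887) - 593/780208 = 1147560/443887 - 593/780208 = 895072267489/346324188496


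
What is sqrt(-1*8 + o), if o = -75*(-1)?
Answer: sqrt(67) ≈ 8.1853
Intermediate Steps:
o = 75
sqrt(-1*8 + o) = sqrt(-1*8 + 75) = sqrt(-8 + 75) = sqrt(67)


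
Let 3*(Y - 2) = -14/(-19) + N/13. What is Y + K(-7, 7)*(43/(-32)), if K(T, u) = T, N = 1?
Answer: 92299/7904 ≈ 11.678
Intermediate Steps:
Y = 561/247 (Y = 2 + (-14/(-19) + 1/13)/3 = 2 + (-14*(-1/19) + 1*(1/13))/3 = 2 + (14/19 + 1/13)/3 = 2 + (⅓)*(201/247) = 2 + 67/247 = 561/247 ≈ 2.2713)
Y + K(-7, 7)*(43/(-32)) = 561/247 - 301/(-32) = 561/247 - 301*(-1)/32 = 561/247 - 7*(-43/32) = 561/247 + 301/32 = 92299/7904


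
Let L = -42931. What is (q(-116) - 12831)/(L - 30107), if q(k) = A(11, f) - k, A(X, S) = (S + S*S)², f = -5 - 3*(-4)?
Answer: 3193/24346 ≈ 0.13115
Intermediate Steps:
f = 7 (f = -5 + 12 = 7)
A(X, S) = (S + S²)²
q(k) = 3136 - k (q(k) = 7²*(1 + 7)² - k = 49*8² - k = 49*64 - k = 3136 - k)
(q(-116) - 12831)/(L - 30107) = ((3136 - 1*(-116)) - 12831)/(-42931 - 30107) = ((3136 + 116) - 12831)/(-73038) = (3252 - 12831)*(-1/73038) = -9579*(-1/73038) = 3193/24346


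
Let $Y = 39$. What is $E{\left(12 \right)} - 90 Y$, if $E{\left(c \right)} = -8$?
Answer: $-3518$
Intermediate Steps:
$E{\left(12 \right)} - 90 Y = -8 - 3510 = -3518$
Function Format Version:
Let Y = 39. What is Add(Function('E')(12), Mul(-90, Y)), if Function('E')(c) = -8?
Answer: -3518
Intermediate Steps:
Add(Function('E')(12), Mul(-90, Y)) = Add(-8, Mul(-90, 39)) = Add(-8, -3510) = -3518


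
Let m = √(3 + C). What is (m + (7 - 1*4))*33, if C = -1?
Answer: 99 + 33*√2 ≈ 145.67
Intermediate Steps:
m = √2 (m = √(3 - 1) = √2 ≈ 1.4142)
(m + (7 - 1*4))*33 = (√2 + (7 - 1*4))*33 = (√2 + (7 - 4))*33 = (√2 + 3)*33 = (3 + √2)*33 = 99 + 33*√2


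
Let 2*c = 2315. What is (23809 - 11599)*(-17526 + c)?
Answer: -199859385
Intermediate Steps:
c = 2315/2 (c = (1/2)*2315 = 2315/2 ≈ 1157.5)
(23809 - 11599)*(-17526 + c) = (23809 - 11599)*(-17526 + 2315/2) = 12210*(-32737/2) = -199859385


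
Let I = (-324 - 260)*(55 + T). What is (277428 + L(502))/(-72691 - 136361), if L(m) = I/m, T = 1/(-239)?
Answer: -4159697561/3135205107 ≈ -1.3268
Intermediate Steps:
T = -1/239 ≈ -0.0041841
I = -7676096/239 (I = (-324 - 260)*(55 - 1/239) = -584*13144/239 = -7676096/239 ≈ -32118.)
L(m) = -7676096/(239*m)
(277428 + L(502))/(-72691 - 136361) = (277428 - 7676096/239/502)/(-72691 - 136361) = (277428 - 7676096/239*1/502)/(-209052) = (277428 - 3838048/59989)*(-1/209052) = (16638790244/59989)*(-1/209052) = -4159697561/3135205107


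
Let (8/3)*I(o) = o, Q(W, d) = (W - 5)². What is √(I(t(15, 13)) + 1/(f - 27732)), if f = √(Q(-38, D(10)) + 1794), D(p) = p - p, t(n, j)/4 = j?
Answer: √(2163092 - 78*√3643)/(2*√(27732 - √3643)) ≈ 4.4159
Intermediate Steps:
t(n, j) = 4*j
D(p) = 0
Q(W, d) = (-5 + W)²
I(o) = 3*o/8
f = √3643 (f = √((-5 - 38)² + 1794) = √((-43)² + 1794) = √(1849 + 1794) = √3643 ≈ 60.357)
√(I(t(15, 13)) + 1/(f - 27732)) = √(3*(4*13)/8 + 1/(√3643 - 27732)) = √((3/8)*52 + 1/(-27732 + √3643)) = √(39/2 + 1/(-27732 + √3643))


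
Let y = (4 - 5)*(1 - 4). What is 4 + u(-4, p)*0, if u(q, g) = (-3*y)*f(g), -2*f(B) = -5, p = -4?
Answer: 4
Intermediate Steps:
f(B) = 5/2 (f(B) = -½*(-5) = 5/2)
y = 3 (y = -1*(-3) = 3)
u(q, g) = -45/2 (u(q, g) = -3*3*(5/2) = -9*5/2 = -45/2)
4 + u(-4, p)*0 = 4 - 45/2*0 = 4 + 0 = 4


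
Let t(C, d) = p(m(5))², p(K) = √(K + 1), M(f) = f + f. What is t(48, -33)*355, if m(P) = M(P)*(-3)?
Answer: -10295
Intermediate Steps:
M(f) = 2*f
m(P) = -6*P (m(P) = (2*P)*(-3) = -6*P)
p(K) = √(1 + K)
t(C, d) = -29 (t(C, d) = (√(1 - 6*5))² = (√(1 - 30))² = (√(-29))² = (I*√29)² = -29)
t(48, -33)*355 = -29*355 = -10295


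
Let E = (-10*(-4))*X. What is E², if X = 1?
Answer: 1600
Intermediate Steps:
E = 40 (E = -10*(-4)*1 = 40*1 = 40)
E² = 40² = 1600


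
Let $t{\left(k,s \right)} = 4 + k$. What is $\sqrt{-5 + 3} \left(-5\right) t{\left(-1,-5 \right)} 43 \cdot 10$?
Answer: $- 6450 i \sqrt{2} \approx - 9121.7 i$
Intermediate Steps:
$\sqrt{-5 + 3} \left(-5\right) t{\left(-1,-5 \right)} 43 \cdot 10 = \sqrt{-5 + 3} \left(-5\right) \left(4 - 1\right) 43 \cdot 10 = \sqrt{-2} \left(-5\right) 3 \cdot 43 \cdot 10 = i \sqrt{2} \left(-5\right) 3 \cdot 43 \cdot 10 = - 5 i \sqrt{2} \cdot 3 \cdot 43 \cdot 10 = - 15 i \sqrt{2} \cdot 43 \cdot 10 = - 645 i \sqrt{2} \cdot 10 = - 6450 i \sqrt{2}$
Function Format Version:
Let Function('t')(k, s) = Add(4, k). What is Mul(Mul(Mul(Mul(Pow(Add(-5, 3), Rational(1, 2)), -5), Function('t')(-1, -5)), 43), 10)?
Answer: Mul(-6450, I, Pow(2, Rational(1, 2))) ≈ Mul(-9121.7, I)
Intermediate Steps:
Mul(Mul(Mul(Mul(Pow(Add(-5, 3), Rational(1, 2)), -5), Function('t')(-1, -5)), 43), 10) = Mul(Mul(Mul(Mul(Pow(Add(-5, 3), Rational(1, 2)), -5), Add(4, -1)), 43), 10) = Mul(Mul(Mul(Mul(Pow(-2, Rational(1, 2)), -5), 3), 43), 10) = Mul(Mul(Mul(Mul(Mul(I, Pow(2, Rational(1, 2))), -5), 3), 43), 10) = Mul(Mul(Mul(Mul(-5, I, Pow(2, Rational(1, 2))), 3), 43), 10) = Mul(Mul(Mul(-15, I, Pow(2, Rational(1, 2))), 43), 10) = Mul(Mul(-645, I, Pow(2, Rational(1, 2))), 10) = Mul(-6450, I, Pow(2, Rational(1, 2)))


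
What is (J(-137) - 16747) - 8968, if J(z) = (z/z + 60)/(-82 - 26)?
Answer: -2777281/108 ≈ -25716.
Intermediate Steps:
J(z) = -61/108 (J(z) = (1 + 60)/(-108) = 61*(-1/108) = -61/108)
(J(-137) - 16747) - 8968 = (-61/108 - 16747) - 8968 = -1808737/108 - 8968 = -2777281/108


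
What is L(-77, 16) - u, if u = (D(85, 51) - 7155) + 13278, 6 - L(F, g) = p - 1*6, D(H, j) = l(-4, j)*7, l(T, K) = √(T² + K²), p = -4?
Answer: -6107 - 7*√2617 ≈ -6465.1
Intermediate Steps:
l(T, K) = √(K² + T²)
D(H, j) = 7*√(16 + j²) (D(H, j) = √(j² + (-4)²)*7 = √(j² + 16)*7 = √(16 + j²)*7 = 7*√(16 + j²))
L(F, g) = 16 (L(F, g) = 6 - (-4 - 1*6) = 6 - (-4 - 6) = 6 - 1*(-10) = 6 + 10 = 16)
u = 6123 + 7*√2617 (u = (7*√(16 + 51²) - 7155) + 13278 = (7*√(16 + 2601) - 7155) + 13278 = (7*√2617 - 7155) + 13278 = (-7155 + 7*√2617) + 13278 = 6123 + 7*√2617 ≈ 6481.1)
L(-77, 16) - u = 16 - (6123 + 7*√2617) = 16 + (-6123 - 7*√2617) = -6107 - 7*√2617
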